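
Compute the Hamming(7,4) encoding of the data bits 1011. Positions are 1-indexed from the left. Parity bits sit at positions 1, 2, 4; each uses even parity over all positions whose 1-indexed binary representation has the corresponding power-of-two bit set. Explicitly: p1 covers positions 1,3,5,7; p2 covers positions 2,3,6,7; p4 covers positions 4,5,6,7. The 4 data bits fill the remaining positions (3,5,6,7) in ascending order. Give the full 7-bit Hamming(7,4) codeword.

0110011

Place data bits at non-power-of-two positions: b3=1, b5=0, b6=1, b7=1.
p1 = XOR of data positions {3,5,7} = 1⊕0⊕1 = 0
p2 = XOR of data positions {3,6,7} = 1⊕1⊕1 = 1
p4 = XOR of data positions {5,6,7} = 0⊕1⊕1 = 0
Codeword b1..b7 = 0110011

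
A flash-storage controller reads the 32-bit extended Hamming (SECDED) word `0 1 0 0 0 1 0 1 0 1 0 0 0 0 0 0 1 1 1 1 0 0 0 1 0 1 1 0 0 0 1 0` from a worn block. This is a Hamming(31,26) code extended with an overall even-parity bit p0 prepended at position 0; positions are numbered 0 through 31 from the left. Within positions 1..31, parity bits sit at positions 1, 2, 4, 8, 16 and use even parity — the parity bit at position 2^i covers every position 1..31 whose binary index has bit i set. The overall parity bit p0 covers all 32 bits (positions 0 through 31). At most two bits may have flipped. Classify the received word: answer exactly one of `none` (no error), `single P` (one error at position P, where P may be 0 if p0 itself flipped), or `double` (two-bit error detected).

s1: b1⊕b3⊕b5⊕b7⊕b9⊕b11⊕b13⊕b15⊕b17⊕b19⊕b21⊕b23⊕b25⊕b27⊕b29⊕b31 = 1⊕0⊕1⊕1⊕1⊕0⊕0⊕0⊕1⊕1⊕0⊕1⊕1⊕0⊕0⊕0 = 0
s2: b2⊕b3⊕b6⊕b7⊕b10⊕b11⊕b14⊕b15⊕b18⊕b19⊕b22⊕b23⊕b26⊕b27⊕b30⊕b31 = 0⊕0⊕0⊕1⊕0⊕0⊕0⊕0⊕1⊕1⊕0⊕1⊕1⊕0⊕1⊕0 = 0
s4: b4⊕b5⊕b6⊕b7⊕b12⊕b13⊕b14⊕b15⊕b20⊕b21⊕b22⊕b23⊕b28⊕b29⊕b30⊕b31 = 0⊕1⊕0⊕1⊕0⊕0⊕0⊕0⊕0⊕0⊕0⊕1⊕0⊕0⊕1⊕0 = 0
s8: b8⊕b9⊕b10⊕b11⊕b12⊕b13⊕b14⊕b15⊕b24⊕b25⊕b26⊕b27⊕b28⊕b29⊕b30⊕b31 = 0⊕1⊕0⊕0⊕0⊕0⊕0⊕0⊕0⊕1⊕1⊕0⊕0⊕0⊕1⊕0 = 0
s16: b16⊕b17⊕b18⊕b19⊕b20⊕b21⊕b22⊕b23⊕b24⊕b25⊕b26⊕b27⊕b28⊕b29⊕b30⊕b31 = 1⊕1⊕1⊕1⊕0⊕0⊕0⊕1⊕0⊕1⊕1⊕0⊕0⊕0⊕1⊕0 = 0
Syndrome (s16...s1) = 00000 → position 0 (no error).
Overall parity (XOR of all 32 bits, including p0): 0⊕1⊕0⊕0⊕0⊕1⊕0⊕1⊕0⊕1⊕0⊕0⊕0⊕0⊕0⊕0⊕1⊕1⊕1⊕1⊕0⊕0⊕0⊕1⊕0⊕1⊕1⊕0⊕0⊕0⊕1⊕0 = 0
Overall=0, syndrome position=0 → no error.

none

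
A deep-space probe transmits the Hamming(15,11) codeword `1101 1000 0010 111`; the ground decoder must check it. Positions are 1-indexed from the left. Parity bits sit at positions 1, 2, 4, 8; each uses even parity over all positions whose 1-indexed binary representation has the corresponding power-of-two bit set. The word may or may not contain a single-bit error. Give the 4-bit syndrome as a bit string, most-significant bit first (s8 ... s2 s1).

0101

s1: b1⊕b3⊕b5⊕b7⊕b9⊕b11⊕b13⊕b15 = 1⊕0⊕1⊕0⊕0⊕1⊕1⊕1 = 1
s2: b2⊕b3⊕b6⊕b7⊕b10⊕b11⊕b14⊕b15 = 1⊕0⊕0⊕0⊕0⊕1⊕1⊕1 = 0
s4: b4⊕b5⊕b6⊕b7⊕b12⊕b13⊕b14⊕b15 = 1⊕1⊕0⊕0⊕0⊕1⊕1⊕1 = 1
s8: b8⊕b9⊕b10⊕b11⊕b12⊕b13⊕b14⊕b15 = 0⊕0⊕0⊕1⊕0⊕1⊕1⊕1 = 0
Syndrome (s8...s1) = 0101 → position 5.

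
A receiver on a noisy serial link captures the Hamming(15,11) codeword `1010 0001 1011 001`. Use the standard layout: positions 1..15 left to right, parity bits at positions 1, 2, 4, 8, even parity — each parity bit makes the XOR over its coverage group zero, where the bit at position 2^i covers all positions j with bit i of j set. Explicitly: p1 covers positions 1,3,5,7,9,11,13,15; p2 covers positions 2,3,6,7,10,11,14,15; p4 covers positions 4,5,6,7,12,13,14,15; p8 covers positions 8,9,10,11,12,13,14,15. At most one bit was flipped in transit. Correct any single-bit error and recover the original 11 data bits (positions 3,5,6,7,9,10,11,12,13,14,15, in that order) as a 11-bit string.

10001001001

s1: b1⊕b3⊕b5⊕b7⊕b9⊕b11⊕b13⊕b15 = 1⊕1⊕0⊕0⊕1⊕1⊕0⊕1 = 1
s2: b2⊕b3⊕b6⊕b7⊕b10⊕b11⊕b14⊕b15 = 0⊕1⊕0⊕0⊕0⊕1⊕0⊕1 = 1
s4: b4⊕b5⊕b6⊕b7⊕b12⊕b13⊕b14⊕b15 = 0⊕0⊕0⊕0⊕1⊕0⊕0⊕1 = 0
s8: b8⊕b9⊕b10⊕b11⊕b12⊕b13⊕b14⊕b15 = 1⊕1⊕0⊕1⊕1⊕0⊕0⊕1 = 1
Syndrome (s8...s1) = 1011 → position 11.
Flip bit 11: corrected codeword = 101000011001001
Data bits at positions 3,5,6,7,9,10,11,12,13,14,15: 10001001001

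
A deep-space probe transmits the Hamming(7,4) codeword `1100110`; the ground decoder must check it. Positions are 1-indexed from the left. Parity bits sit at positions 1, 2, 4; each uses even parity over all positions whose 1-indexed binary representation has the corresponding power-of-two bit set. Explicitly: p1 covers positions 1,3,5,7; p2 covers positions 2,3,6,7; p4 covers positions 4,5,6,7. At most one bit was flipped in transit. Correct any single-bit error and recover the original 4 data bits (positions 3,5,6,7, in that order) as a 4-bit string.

s1: b1⊕b3⊕b5⊕b7 = 1⊕0⊕1⊕0 = 0
s2: b2⊕b3⊕b6⊕b7 = 1⊕0⊕1⊕0 = 0
s4: b4⊕b5⊕b6⊕b7 = 0⊕1⊕1⊕0 = 0
Syndrome (s4...s1) = 000 → position 0 (no error).
No correction needed.
Data bits at positions 3,5,6,7: 0110

0110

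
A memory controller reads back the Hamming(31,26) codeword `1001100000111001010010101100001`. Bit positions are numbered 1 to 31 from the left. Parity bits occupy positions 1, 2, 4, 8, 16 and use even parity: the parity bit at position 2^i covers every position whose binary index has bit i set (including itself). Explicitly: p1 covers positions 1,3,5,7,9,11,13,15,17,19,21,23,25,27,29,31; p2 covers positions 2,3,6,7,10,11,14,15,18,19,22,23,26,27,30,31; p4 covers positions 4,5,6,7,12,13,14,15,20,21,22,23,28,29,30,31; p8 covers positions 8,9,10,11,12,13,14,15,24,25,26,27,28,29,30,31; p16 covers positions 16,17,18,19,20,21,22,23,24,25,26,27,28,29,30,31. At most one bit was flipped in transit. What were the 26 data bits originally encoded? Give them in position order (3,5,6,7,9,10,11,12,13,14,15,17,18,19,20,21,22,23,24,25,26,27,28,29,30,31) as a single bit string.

s1: b1⊕b3⊕b5⊕b7⊕b9⊕b11⊕b13⊕b15⊕b17⊕b19⊕b21⊕b23⊕b25⊕b27⊕b29⊕b31 = 1⊕0⊕1⊕0⊕0⊕1⊕1⊕0⊕0⊕0⊕1⊕1⊕1⊕0⊕0⊕1 = 0
s2: b2⊕b3⊕b6⊕b7⊕b10⊕b11⊕b14⊕b15⊕b18⊕b19⊕b22⊕b23⊕b26⊕b27⊕b30⊕b31 = 0⊕0⊕0⊕0⊕0⊕1⊕0⊕0⊕1⊕0⊕0⊕1⊕1⊕0⊕0⊕1 = 1
s4: b4⊕b5⊕b6⊕b7⊕b12⊕b13⊕b14⊕b15⊕b20⊕b21⊕b22⊕b23⊕b28⊕b29⊕b30⊕b31 = 1⊕1⊕0⊕0⊕1⊕1⊕0⊕0⊕0⊕1⊕0⊕1⊕0⊕0⊕0⊕1 = 1
s8: b8⊕b9⊕b10⊕b11⊕b12⊕b13⊕b14⊕b15⊕b24⊕b25⊕b26⊕b27⊕b28⊕b29⊕b30⊕b31 = 0⊕0⊕0⊕1⊕1⊕1⊕0⊕0⊕0⊕1⊕1⊕0⊕0⊕0⊕0⊕1 = 0
s16: b16⊕b17⊕b18⊕b19⊕b20⊕b21⊕b22⊕b23⊕b24⊕b25⊕b26⊕b27⊕b28⊕b29⊕b30⊕b31 = 1⊕0⊕1⊕0⊕0⊕1⊕0⊕1⊕0⊕1⊕1⊕0⊕0⊕0⊕0⊕1 = 1
Syndrome (s16...s1) = 10110 → position 22.
Flip bit 22: corrected codeword = 1001100000111001010011101100001
Data bits at positions 3,5,6,7,9,10,11,12,13,14,15,17,18,19,20,21,22,23,24,25,26,27,28,29,30,31: 01000011100010011101100001

01000011100010011101100001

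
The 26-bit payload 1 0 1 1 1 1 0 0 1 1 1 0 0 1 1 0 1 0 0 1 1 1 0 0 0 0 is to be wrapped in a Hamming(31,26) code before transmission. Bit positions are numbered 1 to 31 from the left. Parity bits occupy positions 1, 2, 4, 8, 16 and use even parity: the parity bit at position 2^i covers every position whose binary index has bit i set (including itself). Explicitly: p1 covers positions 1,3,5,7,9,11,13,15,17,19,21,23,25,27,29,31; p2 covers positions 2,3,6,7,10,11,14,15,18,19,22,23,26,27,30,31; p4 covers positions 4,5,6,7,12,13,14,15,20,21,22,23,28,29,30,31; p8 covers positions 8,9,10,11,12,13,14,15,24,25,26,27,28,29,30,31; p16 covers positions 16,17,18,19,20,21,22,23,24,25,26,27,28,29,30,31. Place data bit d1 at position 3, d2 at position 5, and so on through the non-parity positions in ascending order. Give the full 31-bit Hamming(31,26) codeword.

Place data bits at non-power-of-two positions: b3=1, b5=0, b6=1, b7=1, b9=1, b10=1, b11=0, b12=0, b13=1, b14=1, b15=1, b17=0, b18=0, b19=1, b20=1, b21=0, b22=1, b23=0, b24=0, b25=1, b26=1, b27=1, b28=0, b29=0, b30=0, b31=0.
p1 = XOR of data positions {3,5,7,9,11,13,15,17,19,21,23,25,27,29,31} = 1⊕0⊕1⊕1⊕0⊕1⊕1⊕0⊕1⊕0⊕0⊕1⊕1⊕0⊕0 = 0
p2 = XOR of data positions {3,6,7,10,11,14,15,18,19,22,23,26,27,30,31} = 1⊕1⊕1⊕1⊕0⊕1⊕1⊕0⊕1⊕1⊕0⊕1⊕1⊕0⊕0 = 0
p4 = XOR of data positions {5,6,7,12,13,14,15,20,21,22,23,28,29,30,31} = 0⊕1⊕1⊕0⊕1⊕1⊕1⊕1⊕0⊕1⊕0⊕0⊕0⊕0⊕0 = 1
p8 = XOR of data positions {9,10,11,12,13,14,15,24,25,26,27,28,29,30,31} = 1⊕1⊕0⊕0⊕1⊕1⊕1⊕0⊕1⊕1⊕1⊕0⊕0⊕0⊕0 = 0
p16 = XOR of data positions {17,18,19,20,21,22,23,24,25,26,27,28,29,30,31} = 0⊕0⊕1⊕1⊕0⊕1⊕0⊕0⊕1⊕1⊕1⊕0⊕0⊕0⊕0 = 0
Codeword b1..b31 = 0011011011001110001101001110000

0011011011001110001101001110000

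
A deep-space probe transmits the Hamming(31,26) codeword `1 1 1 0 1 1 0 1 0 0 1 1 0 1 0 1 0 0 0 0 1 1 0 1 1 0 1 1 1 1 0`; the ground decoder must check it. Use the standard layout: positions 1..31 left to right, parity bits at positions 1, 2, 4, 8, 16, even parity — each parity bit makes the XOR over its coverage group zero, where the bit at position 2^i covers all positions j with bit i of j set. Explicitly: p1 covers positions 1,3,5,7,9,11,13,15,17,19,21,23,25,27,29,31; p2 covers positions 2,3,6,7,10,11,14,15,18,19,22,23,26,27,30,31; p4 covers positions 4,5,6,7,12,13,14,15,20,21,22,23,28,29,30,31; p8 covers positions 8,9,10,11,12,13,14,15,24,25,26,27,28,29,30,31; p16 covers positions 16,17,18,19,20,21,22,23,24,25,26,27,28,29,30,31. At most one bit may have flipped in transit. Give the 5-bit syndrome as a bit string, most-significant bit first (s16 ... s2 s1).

10100

s1: b1⊕b3⊕b5⊕b7⊕b9⊕b11⊕b13⊕b15⊕b17⊕b19⊕b21⊕b23⊕b25⊕b27⊕b29⊕b31 = 1⊕1⊕1⊕0⊕0⊕1⊕0⊕0⊕0⊕0⊕1⊕0⊕1⊕1⊕1⊕0 = 0
s2: b2⊕b3⊕b6⊕b7⊕b10⊕b11⊕b14⊕b15⊕b18⊕b19⊕b22⊕b23⊕b26⊕b27⊕b30⊕b31 = 1⊕1⊕1⊕0⊕0⊕1⊕1⊕0⊕0⊕0⊕1⊕0⊕0⊕1⊕1⊕0 = 0
s4: b4⊕b5⊕b6⊕b7⊕b12⊕b13⊕b14⊕b15⊕b20⊕b21⊕b22⊕b23⊕b28⊕b29⊕b30⊕b31 = 0⊕1⊕1⊕0⊕1⊕0⊕1⊕0⊕0⊕1⊕1⊕0⊕1⊕1⊕1⊕0 = 1
s8: b8⊕b9⊕b10⊕b11⊕b12⊕b13⊕b14⊕b15⊕b24⊕b25⊕b26⊕b27⊕b28⊕b29⊕b30⊕b31 = 1⊕0⊕0⊕1⊕1⊕0⊕1⊕0⊕1⊕1⊕0⊕1⊕1⊕1⊕1⊕0 = 0
s16: b16⊕b17⊕b18⊕b19⊕b20⊕b21⊕b22⊕b23⊕b24⊕b25⊕b26⊕b27⊕b28⊕b29⊕b30⊕b31 = 1⊕0⊕0⊕0⊕0⊕1⊕1⊕0⊕1⊕1⊕0⊕1⊕1⊕1⊕1⊕0 = 1
Syndrome (s16...s1) = 10100 → position 20.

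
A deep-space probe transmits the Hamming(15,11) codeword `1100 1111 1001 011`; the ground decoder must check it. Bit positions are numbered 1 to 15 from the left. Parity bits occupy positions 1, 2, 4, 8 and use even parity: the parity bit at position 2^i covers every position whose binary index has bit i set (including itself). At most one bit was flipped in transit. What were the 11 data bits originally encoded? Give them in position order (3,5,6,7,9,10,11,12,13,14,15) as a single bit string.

01111011011

s1: b1⊕b3⊕b5⊕b7⊕b9⊕b11⊕b13⊕b15 = 1⊕0⊕1⊕1⊕1⊕0⊕0⊕1 = 1
s2: b2⊕b3⊕b6⊕b7⊕b10⊕b11⊕b14⊕b15 = 1⊕0⊕1⊕1⊕0⊕0⊕1⊕1 = 1
s4: b4⊕b5⊕b6⊕b7⊕b12⊕b13⊕b14⊕b15 = 0⊕1⊕1⊕1⊕1⊕0⊕1⊕1 = 0
s8: b8⊕b9⊕b10⊕b11⊕b12⊕b13⊕b14⊕b15 = 1⊕1⊕0⊕0⊕1⊕0⊕1⊕1 = 1
Syndrome (s8...s1) = 1011 → position 11.
Flip bit 11: corrected codeword = 110011111011011
Data bits at positions 3,5,6,7,9,10,11,12,13,14,15: 01111011011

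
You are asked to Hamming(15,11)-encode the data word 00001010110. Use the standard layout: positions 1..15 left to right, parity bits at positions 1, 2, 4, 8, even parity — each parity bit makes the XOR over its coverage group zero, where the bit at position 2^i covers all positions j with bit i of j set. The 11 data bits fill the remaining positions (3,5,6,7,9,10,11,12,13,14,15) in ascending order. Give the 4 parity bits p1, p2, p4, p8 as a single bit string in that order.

Place data bits at non-power-of-two positions: b3=0, b5=0, b6=0, b7=0, b9=1, b10=0, b11=1, b12=0, b13=1, b14=1, b15=0.
p1 = XOR of data positions {3,5,7,9,11,13,15} = 0⊕0⊕0⊕1⊕1⊕1⊕0 = 1
p2 = XOR of data positions {3,6,7,10,11,14,15} = 0⊕0⊕0⊕0⊕1⊕1⊕0 = 0
p4 = XOR of data positions {5,6,7,12,13,14,15} = 0⊕0⊕0⊕0⊕1⊕1⊕0 = 0
p8 = XOR of data positions {9,10,11,12,13,14,15} = 1⊕0⊕1⊕0⊕1⊕1⊕0 = 0
Parity bits p1,p2,p4,p8 = 1000

1000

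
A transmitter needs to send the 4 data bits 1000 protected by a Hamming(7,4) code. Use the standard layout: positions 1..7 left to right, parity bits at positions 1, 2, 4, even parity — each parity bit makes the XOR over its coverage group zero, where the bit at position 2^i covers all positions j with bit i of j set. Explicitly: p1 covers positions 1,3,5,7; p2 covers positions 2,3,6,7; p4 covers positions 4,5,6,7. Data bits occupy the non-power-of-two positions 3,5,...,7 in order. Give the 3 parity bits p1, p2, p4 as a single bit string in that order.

Place data bits at non-power-of-two positions: b3=1, b5=0, b6=0, b7=0.
p1 = XOR of data positions {3,5,7} = 1⊕0⊕0 = 1
p2 = XOR of data positions {3,6,7} = 1⊕0⊕0 = 1
p4 = XOR of data positions {5,6,7} = 0⊕0⊕0 = 0
Parity bits p1,p2,p4 = 110

110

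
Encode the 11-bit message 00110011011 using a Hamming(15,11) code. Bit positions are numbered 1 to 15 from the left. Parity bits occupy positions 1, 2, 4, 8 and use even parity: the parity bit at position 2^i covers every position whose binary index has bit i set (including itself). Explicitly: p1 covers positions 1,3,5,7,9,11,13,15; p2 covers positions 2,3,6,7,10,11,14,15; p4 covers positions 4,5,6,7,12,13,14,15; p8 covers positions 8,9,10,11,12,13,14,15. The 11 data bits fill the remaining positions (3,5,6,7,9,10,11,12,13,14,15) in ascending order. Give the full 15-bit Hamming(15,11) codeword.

Place data bits at non-power-of-two positions: b3=0, b5=0, b6=1, b7=1, b9=0, b10=0, b11=1, b12=1, b13=0, b14=1, b15=1.
p1 = XOR of data positions {3,5,7,9,11,13,15} = 0⊕0⊕1⊕0⊕1⊕0⊕1 = 1
p2 = XOR of data positions {3,6,7,10,11,14,15} = 0⊕1⊕1⊕0⊕1⊕1⊕1 = 1
p4 = XOR of data positions {5,6,7,12,13,14,15} = 0⊕1⊕1⊕1⊕0⊕1⊕1 = 1
p8 = XOR of data positions {9,10,11,12,13,14,15} = 0⊕0⊕1⊕1⊕0⊕1⊕1 = 0
Codeword b1..b15 = 110101100011011

110101100011011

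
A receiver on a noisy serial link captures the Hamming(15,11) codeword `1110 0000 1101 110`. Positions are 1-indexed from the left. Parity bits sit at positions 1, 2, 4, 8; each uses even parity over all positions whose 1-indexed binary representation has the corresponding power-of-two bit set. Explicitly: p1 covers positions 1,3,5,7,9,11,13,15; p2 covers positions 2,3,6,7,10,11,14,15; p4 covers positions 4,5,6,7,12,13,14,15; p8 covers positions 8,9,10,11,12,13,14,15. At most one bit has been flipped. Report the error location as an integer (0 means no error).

12

s1: b1⊕b3⊕b5⊕b7⊕b9⊕b11⊕b13⊕b15 = 1⊕1⊕0⊕0⊕1⊕0⊕1⊕0 = 0
s2: b2⊕b3⊕b6⊕b7⊕b10⊕b11⊕b14⊕b15 = 1⊕1⊕0⊕0⊕1⊕0⊕1⊕0 = 0
s4: b4⊕b5⊕b6⊕b7⊕b12⊕b13⊕b14⊕b15 = 0⊕0⊕0⊕0⊕1⊕1⊕1⊕0 = 1
s8: b8⊕b9⊕b10⊕b11⊕b12⊕b13⊕b14⊕b15 = 0⊕1⊕1⊕0⊕1⊕1⊕1⊕0 = 1
Syndrome (s8...s1) = 1100 → position 12.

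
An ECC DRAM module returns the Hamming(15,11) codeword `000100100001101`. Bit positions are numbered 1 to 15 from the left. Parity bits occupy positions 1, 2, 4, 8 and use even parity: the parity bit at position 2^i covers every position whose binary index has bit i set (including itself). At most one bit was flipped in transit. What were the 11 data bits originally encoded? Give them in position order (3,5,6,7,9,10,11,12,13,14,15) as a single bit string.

s1: b1⊕b3⊕b5⊕b7⊕b9⊕b11⊕b13⊕b15 = 0⊕0⊕0⊕1⊕0⊕0⊕1⊕1 = 1
s2: b2⊕b3⊕b6⊕b7⊕b10⊕b11⊕b14⊕b15 = 0⊕0⊕0⊕1⊕0⊕0⊕0⊕1 = 0
s4: b4⊕b5⊕b6⊕b7⊕b12⊕b13⊕b14⊕b15 = 1⊕0⊕0⊕1⊕1⊕1⊕0⊕1 = 1
s8: b8⊕b9⊕b10⊕b11⊕b12⊕b13⊕b14⊕b15 = 0⊕0⊕0⊕0⊕1⊕1⊕0⊕1 = 1
Syndrome (s8...s1) = 1101 → position 13.
Flip bit 13: corrected codeword = 000100100001001
Data bits at positions 3,5,6,7,9,10,11,12,13,14,15: 00010001001

00010001001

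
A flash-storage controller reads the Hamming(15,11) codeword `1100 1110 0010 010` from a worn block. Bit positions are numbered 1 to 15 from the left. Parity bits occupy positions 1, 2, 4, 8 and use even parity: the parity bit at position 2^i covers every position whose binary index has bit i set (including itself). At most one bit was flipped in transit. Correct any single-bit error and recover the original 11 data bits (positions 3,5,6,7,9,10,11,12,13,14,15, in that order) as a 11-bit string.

s1: b1⊕b3⊕b5⊕b7⊕b9⊕b11⊕b13⊕b15 = 1⊕0⊕1⊕1⊕0⊕1⊕0⊕0 = 0
s2: b2⊕b3⊕b6⊕b7⊕b10⊕b11⊕b14⊕b15 = 1⊕0⊕1⊕1⊕0⊕1⊕1⊕0 = 1
s4: b4⊕b5⊕b6⊕b7⊕b12⊕b13⊕b14⊕b15 = 0⊕1⊕1⊕1⊕0⊕0⊕1⊕0 = 0
s8: b8⊕b9⊕b10⊕b11⊕b12⊕b13⊕b14⊕b15 = 0⊕0⊕0⊕1⊕0⊕0⊕1⊕0 = 0
Syndrome (s8...s1) = 0010 → position 2.
Flip bit 2: corrected codeword = 100011100010010
Data bits at positions 3,5,6,7,9,10,11,12,13,14,15: 01110010010

01110010010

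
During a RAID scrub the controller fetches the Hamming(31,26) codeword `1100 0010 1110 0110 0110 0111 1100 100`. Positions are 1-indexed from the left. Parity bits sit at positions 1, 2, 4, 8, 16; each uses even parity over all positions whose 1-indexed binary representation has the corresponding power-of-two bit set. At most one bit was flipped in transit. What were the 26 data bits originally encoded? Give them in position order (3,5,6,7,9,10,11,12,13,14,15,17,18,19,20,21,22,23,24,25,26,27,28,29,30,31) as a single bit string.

s1: b1⊕b3⊕b5⊕b7⊕b9⊕b11⊕b13⊕b15⊕b17⊕b19⊕b21⊕b23⊕b25⊕b27⊕b29⊕b31 = 1⊕0⊕0⊕1⊕1⊕1⊕0⊕1⊕0⊕1⊕0⊕1⊕1⊕0⊕1⊕0 = 1
s2: b2⊕b3⊕b6⊕b7⊕b10⊕b11⊕b14⊕b15⊕b18⊕b19⊕b22⊕b23⊕b26⊕b27⊕b30⊕b31 = 1⊕0⊕0⊕1⊕1⊕1⊕1⊕1⊕1⊕1⊕1⊕1⊕1⊕0⊕0⊕0 = 1
s4: b4⊕b5⊕b6⊕b7⊕b12⊕b13⊕b14⊕b15⊕b20⊕b21⊕b22⊕b23⊕b28⊕b29⊕b30⊕b31 = 0⊕0⊕0⊕1⊕0⊕0⊕1⊕1⊕0⊕0⊕1⊕1⊕0⊕1⊕0⊕0 = 0
s8: b8⊕b9⊕b10⊕b11⊕b12⊕b13⊕b14⊕b15⊕b24⊕b25⊕b26⊕b27⊕b28⊕b29⊕b30⊕b31 = 0⊕1⊕1⊕1⊕0⊕0⊕1⊕1⊕1⊕1⊕1⊕0⊕0⊕1⊕0⊕0 = 1
s16: b16⊕b17⊕b18⊕b19⊕b20⊕b21⊕b22⊕b23⊕b24⊕b25⊕b26⊕b27⊕b28⊕b29⊕b30⊕b31 = 0⊕0⊕1⊕1⊕0⊕0⊕1⊕1⊕1⊕1⊕1⊕0⊕0⊕1⊕0⊕0 = 0
Syndrome (s16...s1) = 01011 → position 11.
Flip bit 11: corrected codeword = 1100001011000110011001111100100
Data bits at positions 3,5,6,7,9,10,11,12,13,14,15,17,18,19,20,21,22,23,24,25,26,27,28,29,30,31: 00011100011011001111100100

00011100011011001111100100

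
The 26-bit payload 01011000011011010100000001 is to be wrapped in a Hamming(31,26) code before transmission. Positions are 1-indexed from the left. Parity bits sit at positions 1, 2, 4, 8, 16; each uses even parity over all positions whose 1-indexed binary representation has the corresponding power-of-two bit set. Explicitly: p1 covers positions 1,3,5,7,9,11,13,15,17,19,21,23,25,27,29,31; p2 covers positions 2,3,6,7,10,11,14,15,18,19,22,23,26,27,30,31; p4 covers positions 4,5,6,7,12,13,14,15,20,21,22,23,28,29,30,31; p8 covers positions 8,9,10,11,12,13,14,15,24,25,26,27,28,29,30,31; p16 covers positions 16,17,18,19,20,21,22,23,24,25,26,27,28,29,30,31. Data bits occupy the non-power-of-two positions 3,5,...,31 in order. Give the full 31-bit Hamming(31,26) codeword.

Place data bits at non-power-of-two positions: b3=0, b5=1, b6=0, b7=1, b9=1, b10=0, b11=0, b12=0, b13=0, b14=1, b15=1, b17=0, b18=1, b19=1, b20=0, b21=1, b22=0, b23=1, b24=0, b25=0, b26=0, b27=0, b28=0, b29=0, b30=0, b31=1.
p1 = XOR of data positions {3,5,7,9,11,13,15,17,19,21,23,25,27,29,31} = 0⊕1⊕1⊕1⊕0⊕0⊕1⊕0⊕1⊕1⊕1⊕0⊕0⊕0⊕1 = 0
p2 = XOR of data positions {3,6,7,10,11,14,15,18,19,22,23,26,27,30,31} = 0⊕0⊕1⊕0⊕0⊕1⊕1⊕1⊕1⊕0⊕1⊕0⊕0⊕0⊕1 = 1
p4 = XOR of data positions {5,6,7,12,13,14,15,20,21,22,23,28,29,30,31} = 1⊕0⊕1⊕0⊕0⊕1⊕1⊕0⊕1⊕0⊕1⊕0⊕0⊕0⊕1 = 1
p8 = XOR of data positions {9,10,11,12,13,14,15,24,25,26,27,28,29,30,31} = 1⊕0⊕0⊕0⊕0⊕1⊕1⊕0⊕0⊕0⊕0⊕0⊕0⊕0⊕1 = 0
p16 = XOR of data positions {17,18,19,20,21,22,23,24,25,26,27,28,29,30,31} = 0⊕1⊕1⊕0⊕1⊕0⊕1⊕0⊕0⊕0⊕0⊕0⊕0⊕0⊕1 = 1
Codeword b1..b31 = 0101101010000111011010100000001

0101101010000111011010100000001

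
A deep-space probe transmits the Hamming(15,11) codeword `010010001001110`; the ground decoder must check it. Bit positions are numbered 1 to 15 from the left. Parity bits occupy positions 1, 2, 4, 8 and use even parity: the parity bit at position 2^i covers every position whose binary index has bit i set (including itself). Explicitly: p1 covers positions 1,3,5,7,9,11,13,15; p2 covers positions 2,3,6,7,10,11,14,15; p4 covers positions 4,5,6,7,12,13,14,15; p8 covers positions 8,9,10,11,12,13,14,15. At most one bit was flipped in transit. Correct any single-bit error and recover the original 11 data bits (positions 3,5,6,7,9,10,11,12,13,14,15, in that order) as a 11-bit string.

01001001110

s1: b1⊕b3⊕b5⊕b7⊕b9⊕b11⊕b13⊕b15 = 0⊕0⊕1⊕0⊕1⊕0⊕1⊕0 = 1
s2: b2⊕b3⊕b6⊕b7⊕b10⊕b11⊕b14⊕b15 = 1⊕0⊕0⊕0⊕0⊕0⊕1⊕0 = 0
s4: b4⊕b5⊕b6⊕b7⊕b12⊕b13⊕b14⊕b15 = 0⊕1⊕0⊕0⊕1⊕1⊕1⊕0 = 0
s8: b8⊕b9⊕b10⊕b11⊕b12⊕b13⊕b14⊕b15 = 0⊕1⊕0⊕0⊕1⊕1⊕1⊕0 = 0
Syndrome (s8...s1) = 0001 → position 1.
Flip bit 1: corrected codeword = 110010001001110
Data bits at positions 3,5,6,7,9,10,11,12,13,14,15: 01001001110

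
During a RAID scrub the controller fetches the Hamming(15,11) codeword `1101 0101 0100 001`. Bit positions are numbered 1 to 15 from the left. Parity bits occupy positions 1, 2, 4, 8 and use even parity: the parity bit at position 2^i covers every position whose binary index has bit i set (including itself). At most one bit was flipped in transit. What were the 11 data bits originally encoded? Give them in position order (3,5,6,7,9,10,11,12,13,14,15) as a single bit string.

00100101001

s1: b1⊕b3⊕b5⊕b7⊕b9⊕b11⊕b13⊕b15 = 1⊕0⊕0⊕0⊕0⊕0⊕0⊕1 = 0
s2: b2⊕b3⊕b6⊕b7⊕b10⊕b11⊕b14⊕b15 = 1⊕0⊕1⊕0⊕1⊕0⊕0⊕1 = 0
s4: b4⊕b5⊕b6⊕b7⊕b12⊕b13⊕b14⊕b15 = 1⊕0⊕1⊕0⊕0⊕0⊕0⊕1 = 1
s8: b8⊕b9⊕b10⊕b11⊕b12⊕b13⊕b14⊕b15 = 1⊕0⊕1⊕0⊕0⊕0⊕0⊕1 = 1
Syndrome (s8...s1) = 1100 → position 12.
Flip bit 12: corrected codeword = 110101010101001
Data bits at positions 3,5,6,7,9,10,11,12,13,14,15: 00100101001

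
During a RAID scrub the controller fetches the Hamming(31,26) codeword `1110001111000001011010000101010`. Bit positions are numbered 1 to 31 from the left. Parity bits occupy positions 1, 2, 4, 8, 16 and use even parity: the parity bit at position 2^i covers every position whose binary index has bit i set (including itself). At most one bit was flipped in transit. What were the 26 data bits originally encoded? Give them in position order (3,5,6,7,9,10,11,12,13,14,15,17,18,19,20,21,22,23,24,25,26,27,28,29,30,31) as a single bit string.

s1: b1⊕b3⊕b5⊕b7⊕b9⊕b11⊕b13⊕b15⊕b17⊕b19⊕b21⊕b23⊕b25⊕b27⊕b29⊕b31 = 1⊕1⊕0⊕1⊕1⊕0⊕0⊕0⊕0⊕1⊕1⊕0⊕0⊕0⊕0⊕0 = 0
s2: b2⊕b3⊕b6⊕b7⊕b10⊕b11⊕b14⊕b15⊕b18⊕b19⊕b22⊕b23⊕b26⊕b27⊕b30⊕b31 = 1⊕1⊕0⊕1⊕1⊕0⊕0⊕0⊕1⊕1⊕0⊕0⊕1⊕0⊕1⊕0 = 0
s4: b4⊕b5⊕b6⊕b7⊕b12⊕b13⊕b14⊕b15⊕b20⊕b21⊕b22⊕b23⊕b28⊕b29⊕b30⊕b31 = 0⊕0⊕0⊕1⊕0⊕0⊕0⊕0⊕0⊕1⊕0⊕0⊕1⊕0⊕1⊕0 = 0
s8: b8⊕b9⊕b10⊕b11⊕b12⊕b13⊕b14⊕b15⊕b24⊕b25⊕b26⊕b27⊕b28⊕b29⊕b30⊕b31 = 1⊕1⊕1⊕0⊕0⊕0⊕0⊕0⊕0⊕0⊕1⊕0⊕1⊕0⊕1⊕0 = 0
s16: b16⊕b17⊕b18⊕b19⊕b20⊕b21⊕b22⊕b23⊕b24⊕b25⊕b26⊕b27⊕b28⊕b29⊕b30⊕b31 = 1⊕0⊕1⊕1⊕0⊕1⊕0⊕0⊕0⊕0⊕1⊕0⊕1⊕0⊕1⊕0 = 1
Syndrome (s16...s1) = 10000 → position 16.
Flip bit 16: corrected codeword = 1110001111000000011010000101010
Data bits at positions 3,5,6,7,9,10,11,12,13,14,15,17,18,19,20,21,22,23,24,25,26,27,28,29,30,31: 10011100000011010000101010

10011100000011010000101010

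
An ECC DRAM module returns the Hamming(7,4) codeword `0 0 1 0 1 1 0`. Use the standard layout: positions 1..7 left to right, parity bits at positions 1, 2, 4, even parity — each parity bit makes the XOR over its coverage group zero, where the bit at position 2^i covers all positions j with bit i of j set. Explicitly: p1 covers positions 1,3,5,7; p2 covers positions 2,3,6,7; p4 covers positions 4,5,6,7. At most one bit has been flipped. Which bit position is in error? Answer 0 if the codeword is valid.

0

s1: b1⊕b3⊕b5⊕b7 = 0⊕1⊕1⊕0 = 0
s2: b2⊕b3⊕b6⊕b7 = 0⊕1⊕1⊕0 = 0
s4: b4⊕b5⊕b6⊕b7 = 0⊕1⊕1⊕0 = 0
Syndrome (s4...s1) = 000 → position 0 (no error).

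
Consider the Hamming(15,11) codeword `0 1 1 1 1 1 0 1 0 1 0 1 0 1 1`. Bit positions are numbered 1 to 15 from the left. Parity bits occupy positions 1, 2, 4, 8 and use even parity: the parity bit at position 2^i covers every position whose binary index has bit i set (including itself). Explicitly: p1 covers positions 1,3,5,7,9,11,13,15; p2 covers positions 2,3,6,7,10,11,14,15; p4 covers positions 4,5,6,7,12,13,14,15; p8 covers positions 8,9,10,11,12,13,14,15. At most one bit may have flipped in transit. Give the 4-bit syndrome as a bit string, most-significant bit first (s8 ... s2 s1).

1001

s1: b1⊕b3⊕b5⊕b7⊕b9⊕b11⊕b13⊕b15 = 0⊕1⊕1⊕0⊕0⊕0⊕0⊕1 = 1
s2: b2⊕b3⊕b6⊕b7⊕b10⊕b11⊕b14⊕b15 = 1⊕1⊕1⊕0⊕1⊕0⊕1⊕1 = 0
s4: b4⊕b5⊕b6⊕b7⊕b12⊕b13⊕b14⊕b15 = 1⊕1⊕1⊕0⊕1⊕0⊕1⊕1 = 0
s8: b8⊕b9⊕b10⊕b11⊕b12⊕b13⊕b14⊕b15 = 1⊕0⊕1⊕0⊕1⊕0⊕1⊕1 = 1
Syndrome (s8...s1) = 1001 → position 9.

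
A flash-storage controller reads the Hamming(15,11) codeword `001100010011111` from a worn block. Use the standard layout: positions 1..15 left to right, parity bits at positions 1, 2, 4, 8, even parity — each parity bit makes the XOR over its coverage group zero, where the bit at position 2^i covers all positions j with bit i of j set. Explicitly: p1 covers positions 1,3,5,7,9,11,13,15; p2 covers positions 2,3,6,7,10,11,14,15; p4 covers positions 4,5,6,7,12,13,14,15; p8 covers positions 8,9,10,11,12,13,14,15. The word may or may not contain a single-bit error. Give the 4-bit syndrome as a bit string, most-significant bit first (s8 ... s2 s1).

s1: b1⊕b3⊕b5⊕b7⊕b9⊕b11⊕b13⊕b15 = 0⊕1⊕0⊕0⊕0⊕1⊕1⊕1 = 0
s2: b2⊕b3⊕b6⊕b7⊕b10⊕b11⊕b14⊕b15 = 0⊕1⊕0⊕0⊕0⊕1⊕1⊕1 = 0
s4: b4⊕b5⊕b6⊕b7⊕b12⊕b13⊕b14⊕b15 = 1⊕0⊕0⊕0⊕1⊕1⊕1⊕1 = 1
s8: b8⊕b9⊕b10⊕b11⊕b12⊕b13⊕b14⊕b15 = 1⊕0⊕0⊕1⊕1⊕1⊕1⊕1 = 0
Syndrome (s8...s1) = 0100 → position 4.

0100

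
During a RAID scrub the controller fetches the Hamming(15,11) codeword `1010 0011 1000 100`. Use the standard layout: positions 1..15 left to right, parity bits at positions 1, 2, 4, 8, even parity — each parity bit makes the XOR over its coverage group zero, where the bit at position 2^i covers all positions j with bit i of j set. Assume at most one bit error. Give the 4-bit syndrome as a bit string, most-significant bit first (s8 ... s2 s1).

s1: b1⊕b3⊕b5⊕b7⊕b9⊕b11⊕b13⊕b15 = 1⊕1⊕0⊕1⊕1⊕0⊕1⊕0 = 1
s2: b2⊕b3⊕b6⊕b7⊕b10⊕b11⊕b14⊕b15 = 0⊕1⊕0⊕1⊕0⊕0⊕0⊕0 = 0
s4: b4⊕b5⊕b6⊕b7⊕b12⊕b13⊕b14⊕b15 = 0⊕0⊕0⊕1⊕0⊕1⊕0⊕0 = 0
s8: b8⊕b9⊕b10⊕b11⊕b12⊕b13⊕b14⊕b15 = 1⊕1⊕0⊕0⊕0⊕1⊕0⊕0 = 1
Syndrome (s8...s1) = 1001 → position 9.

1001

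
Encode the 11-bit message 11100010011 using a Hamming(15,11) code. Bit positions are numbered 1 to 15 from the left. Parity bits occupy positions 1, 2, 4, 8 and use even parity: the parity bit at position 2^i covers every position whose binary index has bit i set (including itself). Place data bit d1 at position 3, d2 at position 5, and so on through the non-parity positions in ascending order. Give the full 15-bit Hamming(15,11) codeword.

011011010010011

Place data bits at non-power-of-two positions: b3=1, b5=1, b6=1, b7=0, b9=0, b10=0, b11=1, b12=0, b13=0, b14=1, b15=1.
p1 = XOR of data positions {3,5,7,9,11,13,15} = 1⊕1⊕0⊕0⊕1⊕0⊕1 = 0
p2 = XOR of data positions {3,6,7,10,11,14,15} = 1⊕1⊕0⊕0⊕1⊕1⊕1 = 1
p4 = XOR of data positions {5,6,7,12,13,14,15} = 1⊕1⊕0⊕0⊕0⊕1⊕1 = 0
p8 = XOR of data positions {9,10,11,12,13,14,15} = 0⊕0⊕1⊕0⊕0⊕1⊕1 = 1
Codeword b1..b15 = 011011010010011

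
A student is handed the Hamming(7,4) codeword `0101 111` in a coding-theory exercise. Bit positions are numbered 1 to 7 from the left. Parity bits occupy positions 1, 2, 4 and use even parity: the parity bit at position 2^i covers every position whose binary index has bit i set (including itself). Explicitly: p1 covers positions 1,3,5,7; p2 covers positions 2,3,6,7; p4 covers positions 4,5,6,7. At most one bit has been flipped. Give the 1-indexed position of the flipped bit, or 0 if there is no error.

s1: b1⊕b3⊕b5⊕b7 = 0⊕0⊕1⊕1 = 0
s2: b2⊕b3⊕b6⊕b7 = 1⊕0⊕1⊕1 = 1
s4: b4⊕b5⊕b6⊕b7 = 1⊕1⊕1⊕1 = 0
Syndrome (s4...s1) = 010 → position 2.

2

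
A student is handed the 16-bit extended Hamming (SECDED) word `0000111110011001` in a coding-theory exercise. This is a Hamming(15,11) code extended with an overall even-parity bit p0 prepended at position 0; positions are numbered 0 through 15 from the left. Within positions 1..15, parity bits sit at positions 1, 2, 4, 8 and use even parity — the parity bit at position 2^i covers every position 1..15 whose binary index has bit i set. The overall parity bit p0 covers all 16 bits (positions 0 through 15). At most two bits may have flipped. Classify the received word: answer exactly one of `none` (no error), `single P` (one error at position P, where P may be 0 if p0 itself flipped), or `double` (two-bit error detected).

s1: b1⊕b3⊕b5⊕b7⊕b9⊕b11⊕b13⊕b15 = 0⊕0⊕1⊕1⊕0⊕1⊕0⊕1 = 0
s2: b2⊕b3⊕b6⊕b7⊕b10⊕b11⊕b14⊕b15 = 0⊕0⊕1⊕1⊕0⊕1⊕0⊕1 = 0
s4: b4⊕b5⊕b6⊕b7⊕b12⊕b13⊕b14⊕b15 = 1⊕1⊕1⊕1⊕1⊕0⊕0⊕1 = 0
s8: b8⊕b9⊕b10⊕b11⊕b12⊕b13⊕b14⊕b15 = 1⊕0⊕0⊕1⊕1⊕0⊕0⊕1 = 0
Syndrome (s8...s1) = 0000 → position 0 (no error).
Overall parity (XOR of all 16 bits, including p0): 0⊕0⊕0⊕0⊕1⊕1⊕1⊕1⊕1⊕0⊕0⊕1⊕1⊕0⊕0⊕1 = 0
Overall=0, syndrome position=0 → no error.

none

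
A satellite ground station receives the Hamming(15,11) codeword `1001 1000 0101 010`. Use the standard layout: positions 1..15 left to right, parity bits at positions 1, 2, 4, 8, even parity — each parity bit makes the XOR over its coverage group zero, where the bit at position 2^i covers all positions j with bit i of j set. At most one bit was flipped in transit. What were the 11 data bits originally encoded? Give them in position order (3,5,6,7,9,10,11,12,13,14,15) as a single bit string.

s1: b1⊕b3⊕b5⊕b7⊕b9⊕b11⊕b13⊕b15 = 1⊕0⊕1⊕0⊕0⊕0⊕0⊕0 = 0
s2: b2⊕b3⊕b6⊕b7⊕b10⊕b11⊕b14⊕b15 = 0⊕0⊕0⊕0⊕1⊕0⊕1⊕0 = 0
s4: b4⊕b5⊕b6⊕b7⊕b12⊕b13⊕b14⊕b15 = 1⊕1⊕0⊕0⊕1⊕0⊕1⊕0 = 0
s8: b8⊕b9⊕b10⊕b11⊕b12⊕b13⊕b14⊕b15 = 0⊕0⊕1⊕0⊕1⊕0⊕1⊕0 = 1
Syndrome (s8...s1) = 1000 → position 8.
Flip bit 8: corrected codeword = 100110010101010
Data bits at positions 3,5,6,7,9,10,11,12,13,14,15: 01000101010

01000101010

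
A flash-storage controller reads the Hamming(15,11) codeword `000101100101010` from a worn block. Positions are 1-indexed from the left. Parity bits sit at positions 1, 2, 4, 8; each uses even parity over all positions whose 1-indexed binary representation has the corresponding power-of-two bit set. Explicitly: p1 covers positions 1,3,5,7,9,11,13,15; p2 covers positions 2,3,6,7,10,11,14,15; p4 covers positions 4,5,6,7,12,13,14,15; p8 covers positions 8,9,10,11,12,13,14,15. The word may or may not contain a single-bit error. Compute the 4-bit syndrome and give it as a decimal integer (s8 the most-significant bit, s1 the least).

13

s1: b1⊕b3⊕b5⊕b7⊕b9⊕b11⊕b13⊕b15 = 0⊕0⊕0⊕1⊕0⊕0⊕0⊕0 = 1
s2: b2⊕b3⊕b6⊕b7⊕b10⊕b11⊕b14⊕b15 = 0⊕0⊕1⊕1⊕1⊕0⊕1⊕0 = 0
s4: b4⊕b5⊕b6⊕b7⊕b12⊕b13⊕b14⊕b15 = 1⊕0⊕1⊕1⊕1⊕0⊕1⊕0 = 1
s8: b8⊕b9⊕b10⊕b11⊕b12⊕b13⊕b14⊕b15 = 0⊕0⊕1⊕0⊕1⊕0⊕1⊕0 = 1
Syndrome (s8...s1) = 1101 → position 13.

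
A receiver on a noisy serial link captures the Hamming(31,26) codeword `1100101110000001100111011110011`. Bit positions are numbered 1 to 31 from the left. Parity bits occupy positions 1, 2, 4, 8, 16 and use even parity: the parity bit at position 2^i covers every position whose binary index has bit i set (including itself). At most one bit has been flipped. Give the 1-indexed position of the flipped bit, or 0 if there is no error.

s1: b1⊕b3⊕b5⊕b7⊕b9⊕b11⊕b13⊕b15⊕b17⊕b19⊕b21⊕b23⊕b25⊕b27⊕b29⊕b31 = 1⊕0⊕1⊕1⊕1⊕0⊕0⊕0⊕1⊕0⊕1⊕0⊕1⊕1⊕0⊕1 = 1
s2: b2⊕b3⊕b6⊕b7⊕b10⊕b11⊕b14⊕b15⊕b18⊕b19⊕b22⊕b23⊕b26⊕b27⊕b30⊕b31 = 1⊕0⊕0⊕1⊕0⊕0⊕0⊕0⊕0⊕0⊕1⊕0⊕1⊕1⊕1⊕1 = 1
s4: b4⊕b5⊕b6⊕b7⊕b12⊕b13⊕b14⊕b15⊕b20⊕b21⊕b22⊕b23⊕b28⊕b29⊕b30⊕b31 = 0⊕1⊕0⊕1⊕0⊕0⊕0⊕0⊕1⊕1⊕1⊕0⊕0⊕0⊕1⊕1 = 1
s8: b8⊕b9⊕b10⊕b11⊕b12⊕b13⊕b14⊕b15⊕b24⊕b25⊕b26⊕b27⊕b28⊕b29⊕b30⊕b31 = 1⊕1⊕0⊕0⊕0⊕0⊕0⊕0⊕1⊕1⊕1⊕1⊕0⊕0⊕1⊕1 = 0
s16: b16⊕b17⊕b18⊕b19⊕b20⊕b21⊕b22⊕b23⊕b24⊕b25⊕b26⊕b27⊕b28⊕b29⊕b30⊕b31 = 1⊕1⊕0⊕0⊕1⊕1⊕1⊕0⊕1⊕1⊕1⊕1⊕0⊕0⊕1⊕1 = 1
Syndrome (s16...s1) = 10111 → position 23.

23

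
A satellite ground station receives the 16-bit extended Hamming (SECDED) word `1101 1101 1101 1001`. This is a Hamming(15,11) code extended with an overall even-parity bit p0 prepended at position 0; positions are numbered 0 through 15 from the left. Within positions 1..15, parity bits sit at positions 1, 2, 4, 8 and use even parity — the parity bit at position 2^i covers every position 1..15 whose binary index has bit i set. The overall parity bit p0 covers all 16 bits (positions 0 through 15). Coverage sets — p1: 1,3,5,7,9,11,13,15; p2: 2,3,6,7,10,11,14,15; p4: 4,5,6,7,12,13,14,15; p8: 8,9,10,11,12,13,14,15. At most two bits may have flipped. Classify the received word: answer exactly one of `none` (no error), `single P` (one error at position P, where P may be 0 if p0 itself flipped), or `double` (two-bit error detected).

s1: b1⊕b3⊕b5⊕b7⊕b9⊕b11⊕b13⊕b15 = 1⊕1⊕1⊕1⊕1⊕1⊕0⊕1 = 1
s2: b2⊕b3⊕b6⊕b7⊕b10⊕b11⊕b14⊕b15 = 0⊕1⊕0⊕1⊕0⊕1⊕0⊕1 = 0
s4: b4⊕b5⊕b6⊕b7⊕b12⊕b13⊕b14⊕b15 = 1⊕1⊕0⊕1⊕1⊕0⊕0⊕1 = 1
s8: b8⊕b9⊕b10⊕b11⊕b12⊕b13⊕b14⊕b15 = 1⊕1⊕0⊕1⊕1⊕0⊕0⊕1 = 1
Syndrome (s8...s1) = 1101 → position 13.
Overall parity (XOR of all 16 bits, including p0): 1⊕1⊕0⊕1⊕1⊕1⊕0⊕1⊕1⊕1⊕0⊕1⊕1⊕0⊕0⊕1 = 1
Overall=1, syndrome position=13 → single-bit error at position 13.

single 13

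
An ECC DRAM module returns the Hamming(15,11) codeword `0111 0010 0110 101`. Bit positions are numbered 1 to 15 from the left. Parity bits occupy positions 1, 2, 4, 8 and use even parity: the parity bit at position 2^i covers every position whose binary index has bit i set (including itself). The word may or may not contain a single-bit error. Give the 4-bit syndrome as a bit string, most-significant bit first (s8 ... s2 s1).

s1: b1⊕b3⊕b5⊕b7⊕b9⊕b11⊕b13⊕b15 = 0⊕1⊕0⊕1⊕0⊕1⊕1⊕1 = 1
s2: b2⊕b3⊕b6⊕b7⊕b10⊕b11⊕b14⊕b15 = 1⊕1⊕0⊕1⊕1⊕1⊕0⊕1 = 0
s4: b4⊕b5⊕b6⊕b7⊕b12⊕b13⊕b14⊕b15 = 1⊕0⊕0⊕1⊕0⊕1⊕0⊕1 = 0
s8: b8⊕b9⊕b10⊕b11⊕b12⊕b13⊕b14⊕b15 = 0⊕0⊕1⊕1⊕0⊕1⊕0⊕1 = 0
Syndrome (s8...s1) = 0001 → position 1.

0001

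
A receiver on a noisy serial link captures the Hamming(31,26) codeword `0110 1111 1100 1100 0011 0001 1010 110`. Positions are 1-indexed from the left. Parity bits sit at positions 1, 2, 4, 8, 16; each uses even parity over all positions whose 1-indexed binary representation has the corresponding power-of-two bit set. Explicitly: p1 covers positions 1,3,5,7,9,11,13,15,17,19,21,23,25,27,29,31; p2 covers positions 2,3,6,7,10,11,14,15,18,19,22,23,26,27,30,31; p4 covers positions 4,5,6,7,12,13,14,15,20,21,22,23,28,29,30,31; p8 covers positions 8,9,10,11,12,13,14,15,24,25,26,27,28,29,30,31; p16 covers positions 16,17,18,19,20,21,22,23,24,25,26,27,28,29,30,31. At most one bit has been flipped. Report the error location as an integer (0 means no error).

19

s1: b1⊕b3⊕b5⊕b7⊕b9⊕b11⊕b13⊕b15⊕b17⊕b19⊕b21⊕b23⊕b25⊕b27⊕b29⊕b31 = 0⊕1⊕1⊕1⊕1⊕0⊕1⊕0⊕0⊕1⊕0⊕0⊕1⊕1⊕1⊕0 = 1
s2: b2⊕b3⊕b6⊕b7⊕b10⊕b11⊕b14⊕b15⊕b18⊕b19⊕b22⊕b23⊕b26⊕b27⊕b30⊕b31 = 1⊕1⊕1⊕1⊕1⊕0⊕1⊕0⊕0⊕1⊕0⊕0⊕0⊕1⊕1⊕0 = 1
s4: b4⊕b5⊕b6⊕b7⊕b12⊕b13⊕b14⊕b15⊕b20⊕b21⊕b22⊕b23⊕b28⊕b29⊕b30⊕b31 = 0⊕1⊕1⊕1⊕0⊕1⊕1⊕0⊕1⊕0⊕0⊕0⊕0⊕1⊕1⊕0 = 0
s8: b8⊕b9⊕b10⊕b11⊕b12⊕b13⊕b14⊕b15⊕b24⊕b25⊕b26⊕b27⊕b28⊕b29⊕b30⊕b31 = 1⊕1⊕1⊕0⊕0⊕1⊕1⊕0⊕1⊕1⊕0⊕1⊕0⊕1⊕1⊕0 = 0
s16: b16⊕b17⊕b18⊕b19⊕b20⊕b21⊕b22⊕b23⊕b24⊕b25⊕b26⊕b27⊕b28⊕b29⊕b30⊕b31 = 0⊕0⊕0⊕1⊕1⊕0⊕0⊕0⊕1⊕1⊕0⊕1⊕0⊕1⊕1⊕0 = 1
Syndrome (s16...s1) = 10011 → position 19.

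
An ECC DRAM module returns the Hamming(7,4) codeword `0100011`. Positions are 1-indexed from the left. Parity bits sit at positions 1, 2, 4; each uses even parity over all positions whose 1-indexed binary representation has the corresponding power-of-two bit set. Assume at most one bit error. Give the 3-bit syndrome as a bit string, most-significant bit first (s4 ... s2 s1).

s1: b1⊕b3⊕b5⊕b7 = 0⊕0⊕0⊕1 = 1
s2: b2⊕b3⊕b6⊕b7 = 1⊕0⊕1⊕1 = 1
s4: b4⊕b5⊕b6⊕b7 = 0⊕0⊕1⊕1 = 0
Syndrome (s4...s1) = 011 → position 3.

011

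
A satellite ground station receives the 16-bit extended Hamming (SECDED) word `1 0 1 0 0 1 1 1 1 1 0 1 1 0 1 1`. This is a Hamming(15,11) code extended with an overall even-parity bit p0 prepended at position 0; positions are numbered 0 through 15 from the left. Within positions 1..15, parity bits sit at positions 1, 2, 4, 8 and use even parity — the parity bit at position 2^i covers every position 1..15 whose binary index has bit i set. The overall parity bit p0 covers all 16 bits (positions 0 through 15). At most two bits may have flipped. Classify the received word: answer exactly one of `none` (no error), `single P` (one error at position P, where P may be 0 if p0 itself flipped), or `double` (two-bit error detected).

s1: b1⊕b3⊕b5⊕b7⊕b9⊕b11⊕b13⊕b15 = 0⊕0⊕1⊕1⊕1⊕1⊕0⊕1 = 1
s2: b2⊕b3⊕b6⊕b7⊕b10⊕b11⊕b14⊕b15 = 1⊕0⊕1⊕1⊕0⊕1⊕1⊕1 = 0
s4: b4⊕b5⊕b6⊕b7⊕b12⊕b13⊕b14⊕b15 = 0⊕1⊕1⊕1⊕1⊕0⊕1⊕1 = 0
s8: b8⊕b9⊕b10⊕b11⊕b12⊕b13⊕b14⊕b15 = 1⊕1⊕0⊕1⊕1⊕0⊕1⊕1 = 0
Syndrome (s8...s1) = 0001 → position 1.
Overall parity (XOR of all 16 bits, including p0): 1⊕0⊕1⊕0⊕0⊕1⊕1⊕1⊕1⊕1⊕0⊕1⊕1⊕0⊕1⊕1 = 1
Overall=1, syndrome position=1 → single-bit error at position 1.

single 1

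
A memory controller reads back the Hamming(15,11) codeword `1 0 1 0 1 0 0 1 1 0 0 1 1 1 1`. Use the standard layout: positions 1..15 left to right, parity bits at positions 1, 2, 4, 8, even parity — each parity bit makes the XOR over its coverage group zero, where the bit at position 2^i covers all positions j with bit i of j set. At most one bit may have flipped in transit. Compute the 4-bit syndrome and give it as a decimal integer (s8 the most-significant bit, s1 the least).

6

s1: b1⊕b3⊕b5⊕b7⊕b9⊕b11⊕b13⊕b15 = 1⊕1⊕1⊕0⊕1⊕0⊕1⊕1 = 0
s2: b2⊕b3⊕b6⊕b7⊕b10⊕b11⊕b14⊕b15 = 0⊕1⊕0⊕0⊕0⊕0⊕1⊕1 = 1
s4: b4⊕b5⊕b6⊕b7⊕b12⊕b13⊕b14⊕b15 = 0⊕1⊕0⊕0⊕1⊕1⊕1⊕1 = 1
s8: b8⊕b9⊕b10⊕b11⊕b12⊕b13⊕b14⊕b15 = 1⊕1⊕0⊕0⊕1⊕1⊕1⊕1 = 0
Syndrome (s8...s1) = 0110 → position 6.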